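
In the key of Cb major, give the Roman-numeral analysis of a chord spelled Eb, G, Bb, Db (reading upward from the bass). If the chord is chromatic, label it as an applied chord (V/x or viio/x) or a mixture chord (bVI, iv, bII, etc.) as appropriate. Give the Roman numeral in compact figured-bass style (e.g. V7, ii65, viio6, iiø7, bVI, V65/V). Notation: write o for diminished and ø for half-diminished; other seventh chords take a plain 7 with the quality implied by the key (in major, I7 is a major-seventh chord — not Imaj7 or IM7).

V7/vi

Stacked in thirds the chord is Eb-G-Bb-Db: a dominant seventh chord on Eb.
Eb is not a diatonic chord root with this quality in Cb major, but it lies a perfect fifth above Ab (vi), so the chord functions as an applied dominant of vi.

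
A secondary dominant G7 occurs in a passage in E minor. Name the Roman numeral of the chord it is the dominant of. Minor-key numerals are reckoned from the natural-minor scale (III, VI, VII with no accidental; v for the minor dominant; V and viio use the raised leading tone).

The chord is a dominant seventh chord on G.
A dominant resolves down a perfect fifth: G → C. In E minor, C is scale degree 6, i.e. VI.

VI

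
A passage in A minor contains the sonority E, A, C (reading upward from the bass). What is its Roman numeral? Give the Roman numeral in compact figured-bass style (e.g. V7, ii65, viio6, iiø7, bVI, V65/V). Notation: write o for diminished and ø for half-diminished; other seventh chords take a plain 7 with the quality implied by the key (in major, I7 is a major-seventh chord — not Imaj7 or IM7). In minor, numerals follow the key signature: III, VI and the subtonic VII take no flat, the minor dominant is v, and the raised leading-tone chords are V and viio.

i64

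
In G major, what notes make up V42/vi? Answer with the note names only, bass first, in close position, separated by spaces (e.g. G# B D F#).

A B D# F#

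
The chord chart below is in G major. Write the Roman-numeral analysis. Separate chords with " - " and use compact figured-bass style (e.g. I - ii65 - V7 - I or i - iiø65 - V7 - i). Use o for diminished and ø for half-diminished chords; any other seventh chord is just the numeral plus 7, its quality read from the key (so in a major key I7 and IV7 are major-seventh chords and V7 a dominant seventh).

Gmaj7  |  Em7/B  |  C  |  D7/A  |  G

Gmaj7: root G is the tonic; major seventh chord there is I7.
Em7/B has root E, degree 6 in G major, so vi43.
C: root C is the subdominant; major triad there is IV.
D7/A: root D is the dominant; dominant seventh chord there is V43.
G has root G, degree 1 in G major, so I.

I7 - vi43 - IV - V43 - I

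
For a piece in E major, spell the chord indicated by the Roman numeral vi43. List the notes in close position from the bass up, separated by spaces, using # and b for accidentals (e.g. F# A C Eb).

G# B C# E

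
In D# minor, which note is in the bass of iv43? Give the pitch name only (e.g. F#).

D#

iv in D# minor has root G#; the chord is G#-B-D#-F#.
The figure 43 means second inversion — the fifth is in the bass.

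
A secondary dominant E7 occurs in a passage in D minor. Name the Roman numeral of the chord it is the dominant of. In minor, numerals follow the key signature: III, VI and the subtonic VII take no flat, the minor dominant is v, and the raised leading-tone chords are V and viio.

The chord is a dominant seventh chord on E.
A dominant resolves down a perfect fifth: E → A. In D minor, A is scale degree 5, i.e. V.

V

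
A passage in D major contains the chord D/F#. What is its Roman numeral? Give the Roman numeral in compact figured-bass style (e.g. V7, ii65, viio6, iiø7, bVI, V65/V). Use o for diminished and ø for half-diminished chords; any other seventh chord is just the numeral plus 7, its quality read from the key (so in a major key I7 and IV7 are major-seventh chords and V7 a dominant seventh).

The pitches D-F#-A form a major triad rooted on D.
D is scale degree 1 in D major, and a major triad on that degree is written I.
With F# in the bass the chord is in first inversion, so the figured bass is 6.

I6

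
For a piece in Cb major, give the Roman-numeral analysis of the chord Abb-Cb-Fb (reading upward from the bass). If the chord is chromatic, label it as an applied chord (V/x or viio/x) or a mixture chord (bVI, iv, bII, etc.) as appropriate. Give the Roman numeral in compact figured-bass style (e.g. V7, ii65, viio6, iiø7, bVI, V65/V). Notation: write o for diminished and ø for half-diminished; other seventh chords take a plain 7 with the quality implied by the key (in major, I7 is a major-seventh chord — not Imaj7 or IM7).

The pitches Fb-Abb-Cb form a minor triad rooted on Fb.
Fb is the fourth degree of Cb major. This is the minor subdominant, borrowed from the parallel minor.
With Abb in the bass the chord is in first inversion, so the figured bass is 6.

iv6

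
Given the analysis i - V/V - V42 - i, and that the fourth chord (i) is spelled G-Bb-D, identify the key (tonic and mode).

G minor

The anchor chord is a minor triad on G, labeled i.
If G is scale degree 1 and the mode makes that degree carry a minor triad, the tonic is G and the mode is minor.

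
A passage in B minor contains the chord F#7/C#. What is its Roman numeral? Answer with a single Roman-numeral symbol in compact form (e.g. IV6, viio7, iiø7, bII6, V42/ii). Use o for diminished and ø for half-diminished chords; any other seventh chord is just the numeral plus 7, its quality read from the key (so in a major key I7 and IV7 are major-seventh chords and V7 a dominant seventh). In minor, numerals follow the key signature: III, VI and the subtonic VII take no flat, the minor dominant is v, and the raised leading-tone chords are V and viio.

Stacked in thirds the chord is F#-A#-C#-E: a dominant seventh chord on F#.
In B minor, F# is the dominant; the diatonic dominant seventh chord there is V7.
With C# in the bass the chord is in second inversion, so the figured bass is 43.

V43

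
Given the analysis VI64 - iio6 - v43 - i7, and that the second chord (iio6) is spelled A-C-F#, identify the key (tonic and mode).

E minor

The anchor chord is a diminished triad on F#, labeled iio6.
If F# is scale degree 2 and the mode makes that degree carry a diminished triad, the tonic is E and the mode is minor.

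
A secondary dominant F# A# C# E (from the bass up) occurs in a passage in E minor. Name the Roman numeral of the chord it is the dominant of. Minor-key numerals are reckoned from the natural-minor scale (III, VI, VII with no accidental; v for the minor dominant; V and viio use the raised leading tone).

The chord is a dominant seventh chord on F#.
A dominant resolves down a perfect fifth: F# → B. In E minor, B is scale degree 5, i.e. V.

V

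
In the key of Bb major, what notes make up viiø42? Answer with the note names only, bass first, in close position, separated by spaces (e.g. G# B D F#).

In Bb major, the leading tone is A, and the diatonic chord built there is a half-diminished seventh chord.
Stacking thirds from A gives A-C-Eb-G.
The figured bass 42 indicates third inversion, placing the seventh (G) in the bass: G-A-C-Eb.

G A C Eb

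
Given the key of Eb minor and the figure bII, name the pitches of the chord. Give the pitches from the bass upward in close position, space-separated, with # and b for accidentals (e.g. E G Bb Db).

bII is the Neapolitan chord — a major triad on the lowered second degree. In Eb minor that root is Fb.
So the chord is Fb-Ab-Cb.

Fb Ab Cb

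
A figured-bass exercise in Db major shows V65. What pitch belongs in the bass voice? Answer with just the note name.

V in Db major has root Ab; the chord is Ab-C-Eb-Gb.
The figure 65 means first inversion — the third is in the bass.

C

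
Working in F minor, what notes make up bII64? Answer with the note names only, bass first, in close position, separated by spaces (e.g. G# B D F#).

Db Gb Bb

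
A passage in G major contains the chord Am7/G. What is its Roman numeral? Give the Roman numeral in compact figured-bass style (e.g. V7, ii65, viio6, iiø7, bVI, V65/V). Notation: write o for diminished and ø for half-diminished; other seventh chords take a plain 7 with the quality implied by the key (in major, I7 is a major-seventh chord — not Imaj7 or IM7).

The pitches A-C-E-G form a minor seventh chord rooted on A.
A is scale degree 2 in G major, and a minor seventh chord on that degree is written ii7.
With G in the bass the chord is in third inversion, so the figured bass is 42.

ii42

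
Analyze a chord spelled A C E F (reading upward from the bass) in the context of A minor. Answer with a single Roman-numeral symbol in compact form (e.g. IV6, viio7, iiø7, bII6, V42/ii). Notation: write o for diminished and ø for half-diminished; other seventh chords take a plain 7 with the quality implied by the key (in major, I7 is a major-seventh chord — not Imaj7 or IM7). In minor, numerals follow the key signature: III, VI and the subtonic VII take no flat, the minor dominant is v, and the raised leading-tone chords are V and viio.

The pitches F-A-C-E form a major seventh chord rooted on F.
In A minor, F is the submediant; the diatonic major seventh chord there is VI7.
With A in the bass the chord is in first inversion, so the figured bass is 65.

VI65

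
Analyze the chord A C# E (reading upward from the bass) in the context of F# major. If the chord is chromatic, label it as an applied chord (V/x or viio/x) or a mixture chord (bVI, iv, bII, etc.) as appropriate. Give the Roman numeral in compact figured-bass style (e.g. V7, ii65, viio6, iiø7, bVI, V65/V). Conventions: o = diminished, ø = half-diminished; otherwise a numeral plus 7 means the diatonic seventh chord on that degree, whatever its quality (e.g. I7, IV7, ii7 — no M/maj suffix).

The pitches A-C#-E form a major triad rooted on A.
A is the lowered third degree of F# major (diatonic 3 would be A#). This is a major triad on the lowered third degree, borrowed from the parallel minor.

bIII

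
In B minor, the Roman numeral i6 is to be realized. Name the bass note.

D

i in B minor has root B; the chord is B-D-F#.
The figure 6 means first inversion — the third is in the bass.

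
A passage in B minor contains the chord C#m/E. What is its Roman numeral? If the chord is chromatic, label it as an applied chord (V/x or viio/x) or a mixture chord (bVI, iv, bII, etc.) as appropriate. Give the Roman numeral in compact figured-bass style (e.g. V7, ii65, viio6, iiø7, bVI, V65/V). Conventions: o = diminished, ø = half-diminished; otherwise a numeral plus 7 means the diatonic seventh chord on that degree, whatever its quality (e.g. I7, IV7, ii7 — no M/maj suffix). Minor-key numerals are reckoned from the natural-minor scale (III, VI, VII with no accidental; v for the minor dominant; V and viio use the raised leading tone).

ii6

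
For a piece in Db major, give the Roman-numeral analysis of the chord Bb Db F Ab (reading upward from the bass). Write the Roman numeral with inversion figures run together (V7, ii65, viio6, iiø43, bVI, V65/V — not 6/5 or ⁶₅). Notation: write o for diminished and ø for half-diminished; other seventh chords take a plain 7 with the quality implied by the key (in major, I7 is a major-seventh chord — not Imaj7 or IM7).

The pitches Bb-Db-F-Ab form a minor seventh chord rooted on Bb.
In Db major, Bb is the submediant; the diatonic minor seventh chord there is vi7.

vi7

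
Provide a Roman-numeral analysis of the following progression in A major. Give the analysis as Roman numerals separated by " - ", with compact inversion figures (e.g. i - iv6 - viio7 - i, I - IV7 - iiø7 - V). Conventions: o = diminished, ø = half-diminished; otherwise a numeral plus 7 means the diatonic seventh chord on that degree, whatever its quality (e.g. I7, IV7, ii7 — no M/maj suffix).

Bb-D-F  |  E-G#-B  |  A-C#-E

Bb-D-F: major triad on Bb — chromatic; Bb is the lowered second degree, so this is the Neapolitan chord, bII.
E-G#-B has root E, degree 5 in A major, so V.
A-C#-E has root A, degree 1 in A major, so I.

bII - V - I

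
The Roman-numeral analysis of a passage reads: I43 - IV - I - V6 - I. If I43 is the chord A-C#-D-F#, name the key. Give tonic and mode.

D major

The chord Dmaj7/A is a major seventh chord rooted on D; its label is I43.
If D is scale degree 1 and the mode makes that degree carry a major seventh chord, the tonic is D and the mode is major.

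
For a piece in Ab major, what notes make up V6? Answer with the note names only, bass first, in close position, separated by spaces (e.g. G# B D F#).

The numeral's case and figure indicate a major triad. In Ab major its root, the fifth degree, is Eb.
That chord is spelled Eb-G-Bb.
With the 6 figure the chord is in first inversion; from the bass G upward in close position it reads G-Bb-Eb.

G Bb Eb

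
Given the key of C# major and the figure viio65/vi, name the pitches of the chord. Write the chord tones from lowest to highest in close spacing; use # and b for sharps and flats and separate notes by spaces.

The slash marks an applied leading-tone chord: viio of vi. In C# major, vi is A#, so the leading tone to it is G##, a half step below.
Building a fully diminished seventh chord on G## gives G##-B#-D#-F#.
The figured bass 65 indicates first inversion, placing the third (B#) in the bass: B#-D#-F#-G##.

B# D# F# G##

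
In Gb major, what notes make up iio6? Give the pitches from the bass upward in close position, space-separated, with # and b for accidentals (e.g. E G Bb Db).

iio6 is the diminished supertonic triad, borrowed from the parallel minor. In Gb major that root is Ab.
So the chord is Ab-Cb-Ebb.
The figured bass 6 indicates first inversion, placing the third (Cb) in the bass: Cb-Ebb-Ab.

Cb Ebb Ab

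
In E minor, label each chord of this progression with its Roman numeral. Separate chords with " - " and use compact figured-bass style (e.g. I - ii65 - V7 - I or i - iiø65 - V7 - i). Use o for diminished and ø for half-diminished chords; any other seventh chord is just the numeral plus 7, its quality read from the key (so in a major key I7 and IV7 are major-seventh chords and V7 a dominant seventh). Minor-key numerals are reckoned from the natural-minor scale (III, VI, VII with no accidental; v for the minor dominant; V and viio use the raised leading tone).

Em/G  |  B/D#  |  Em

Em/G: minor triad on E = scale degree 1 → i6.
B/D#: root B is the dominant; major triad there is V6.
Em has root E, degree 1 in E minor, so i.

i6 - V6 - i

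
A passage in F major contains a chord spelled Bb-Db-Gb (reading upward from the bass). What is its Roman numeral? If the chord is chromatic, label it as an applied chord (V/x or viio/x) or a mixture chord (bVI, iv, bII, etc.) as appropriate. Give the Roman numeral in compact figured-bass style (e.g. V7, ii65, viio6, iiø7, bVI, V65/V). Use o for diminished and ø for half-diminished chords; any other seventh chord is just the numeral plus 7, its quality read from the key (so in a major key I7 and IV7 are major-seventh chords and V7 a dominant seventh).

bII6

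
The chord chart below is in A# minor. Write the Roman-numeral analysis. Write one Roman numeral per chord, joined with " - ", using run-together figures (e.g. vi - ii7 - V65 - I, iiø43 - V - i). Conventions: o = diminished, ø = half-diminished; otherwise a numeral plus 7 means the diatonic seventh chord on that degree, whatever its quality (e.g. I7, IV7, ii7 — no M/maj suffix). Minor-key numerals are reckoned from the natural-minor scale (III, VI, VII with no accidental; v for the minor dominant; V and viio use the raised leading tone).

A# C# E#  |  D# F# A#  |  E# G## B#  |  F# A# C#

i - iv - V - VI

A#-C#-E#: minor triad on A# = scale degree 1 → i.
D#-F#-A#: minor triad on D# = scale degree 4 → iv.
E#-G##-B#: major triad on E# = scale degree 5 → V.
F#-A#-C#: major triad on F# = scale degree 6 → VI.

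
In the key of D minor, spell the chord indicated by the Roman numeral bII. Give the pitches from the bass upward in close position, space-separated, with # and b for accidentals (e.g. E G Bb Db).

Eb G Bb

bII is the Neapolitan chord — a major triad on the lowered second degree. In D minor that root is Eb.
So the chord is Eb-G-Bb.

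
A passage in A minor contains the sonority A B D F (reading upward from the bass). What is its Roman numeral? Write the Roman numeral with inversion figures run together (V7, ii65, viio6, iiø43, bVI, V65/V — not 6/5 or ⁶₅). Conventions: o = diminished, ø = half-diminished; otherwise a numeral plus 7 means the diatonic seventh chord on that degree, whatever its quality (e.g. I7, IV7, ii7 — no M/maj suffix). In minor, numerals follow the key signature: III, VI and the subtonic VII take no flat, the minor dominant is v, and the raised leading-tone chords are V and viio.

The pitches B-D-F-A form a half-diminished seventh chord rooted on B.
B is scale degree 2 in A minor, and a half-diminished seventh chord on that degree is written iiø7.
With A in the bass the chord is in third inversion, so the figured bass is 42.

iiø42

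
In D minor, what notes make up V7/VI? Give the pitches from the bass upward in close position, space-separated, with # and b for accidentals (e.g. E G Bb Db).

F A C Eb

V7/VI is a secondary dominant — the dominant seventh of VI. VI in D minor is Bb, so the applied chord's root is F, a perfect fifth above.
Building a dominant seventh chord on F gives F-A-C-Eb.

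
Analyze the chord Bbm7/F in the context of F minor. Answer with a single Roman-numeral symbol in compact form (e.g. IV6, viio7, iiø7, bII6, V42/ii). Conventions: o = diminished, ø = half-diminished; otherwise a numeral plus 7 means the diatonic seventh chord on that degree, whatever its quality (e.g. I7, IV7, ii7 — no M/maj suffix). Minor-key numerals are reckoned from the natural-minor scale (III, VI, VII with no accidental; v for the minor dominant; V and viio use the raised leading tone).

iv43

The pitches Bb-Db-F-Ab form a minor seventh chord rooted on Bb.
Bb is scale degree 4 in F minor, and a minor seventh chord on that degree is written iv7.
With F in the bass the chord is in second inversion, so the figured bass is 43.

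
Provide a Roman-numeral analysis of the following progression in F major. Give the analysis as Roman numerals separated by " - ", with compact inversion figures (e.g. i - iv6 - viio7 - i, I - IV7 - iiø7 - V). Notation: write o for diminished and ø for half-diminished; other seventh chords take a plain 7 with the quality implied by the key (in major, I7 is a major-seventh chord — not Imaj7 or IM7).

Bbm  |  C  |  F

Bbm: minor triad on Bb — chromatic; iv (borrowed from the parallel minor).
C: major triad on C = scale degree 5 → V.
F has root F, degree 1 in F major, so I.

iv - V - I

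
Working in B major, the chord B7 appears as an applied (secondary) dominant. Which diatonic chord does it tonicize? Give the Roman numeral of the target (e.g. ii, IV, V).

The chord is a dominant seventh chord on B.
A dominant resolves down a perfect fifth: B → E. In B major, E is scale degree 4, i.e. IV.

IV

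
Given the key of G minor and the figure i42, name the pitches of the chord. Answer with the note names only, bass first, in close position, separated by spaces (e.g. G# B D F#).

F G Bb D

The numeral's case and figure indicate a minor seventh chord. In G minor its root, the first degree, is G.
Stacking thirds from G gives G-Bb-D-F.
With the 42 figure the chord is in third inversion; from the bass F upward in close position it reads F-G-Bb-D.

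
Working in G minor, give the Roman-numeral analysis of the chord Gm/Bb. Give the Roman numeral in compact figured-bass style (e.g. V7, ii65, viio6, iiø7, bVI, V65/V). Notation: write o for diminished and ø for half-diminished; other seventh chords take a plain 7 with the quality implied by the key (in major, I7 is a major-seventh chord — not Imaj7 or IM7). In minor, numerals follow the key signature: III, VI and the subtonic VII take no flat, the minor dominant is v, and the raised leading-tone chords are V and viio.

i6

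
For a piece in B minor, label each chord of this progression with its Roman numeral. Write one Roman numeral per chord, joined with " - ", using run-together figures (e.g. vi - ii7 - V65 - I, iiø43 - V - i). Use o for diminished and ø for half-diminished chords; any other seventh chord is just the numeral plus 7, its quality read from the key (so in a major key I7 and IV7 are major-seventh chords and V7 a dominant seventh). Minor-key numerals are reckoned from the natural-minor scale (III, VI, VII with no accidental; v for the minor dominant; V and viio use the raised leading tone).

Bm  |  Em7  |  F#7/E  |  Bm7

i - iv7 - V42 - i7

Bm has root B, degree 1 in B minor, so i.
Em7: root E is the subdominant; minor seventh chord there is iv7.
F#7/E: dominant seventh chord on F# = scale degree 5 → V42.
Bm7: root B is the tonic; minor seventh chord there is i7.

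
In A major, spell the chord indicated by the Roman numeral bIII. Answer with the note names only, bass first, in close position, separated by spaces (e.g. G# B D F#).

C E G

bIII is a major triad on the lowered third degree, borrowed from the parallel minor. In A major that root is C.
So the chord is C-E-G.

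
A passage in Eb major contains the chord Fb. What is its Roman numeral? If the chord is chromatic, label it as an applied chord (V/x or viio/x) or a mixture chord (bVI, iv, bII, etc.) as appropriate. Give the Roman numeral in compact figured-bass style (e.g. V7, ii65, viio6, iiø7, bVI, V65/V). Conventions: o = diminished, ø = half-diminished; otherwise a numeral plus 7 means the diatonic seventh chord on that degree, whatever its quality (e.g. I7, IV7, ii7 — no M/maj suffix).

Stacked in thirds the chord is Fb-Ab-Cb: a major triad on Fb.
Fb is the lowered second degree of Eb major (diatonic 2 would be F). This is the Neapolitan chord — a major triad on the lowered second degree.

bII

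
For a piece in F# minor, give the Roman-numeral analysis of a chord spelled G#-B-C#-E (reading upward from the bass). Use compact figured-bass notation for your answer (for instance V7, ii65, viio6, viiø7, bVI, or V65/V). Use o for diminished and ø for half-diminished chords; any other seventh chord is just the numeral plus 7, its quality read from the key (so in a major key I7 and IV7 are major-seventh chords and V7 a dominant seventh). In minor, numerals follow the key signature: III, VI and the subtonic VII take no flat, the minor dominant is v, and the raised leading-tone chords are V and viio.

v43

The pitches C#-E-G#-B form a minor seventh chord rooted on C#.
C# is scale degree 5 in F# minor, and a minor seventh chord on that degree is written v7.
With G# in the bass the chord is in second inversion, so the figured bass is 43.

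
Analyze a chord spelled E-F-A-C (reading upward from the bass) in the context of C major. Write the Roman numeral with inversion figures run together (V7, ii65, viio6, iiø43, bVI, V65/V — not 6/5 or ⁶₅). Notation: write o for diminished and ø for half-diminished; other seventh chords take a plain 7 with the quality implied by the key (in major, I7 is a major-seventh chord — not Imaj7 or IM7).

The pitches F-A-C-E form a major seventh chord rooted on F.
F is scale degree 4 in C major, and a major seventh chord on that degree is written IV7.
With E in the bass the chord is in third inversion, so the figured bass is 42.

IV42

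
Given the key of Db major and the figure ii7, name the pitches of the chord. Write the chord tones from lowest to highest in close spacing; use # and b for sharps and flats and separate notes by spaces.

In Db major, the second degree is Eb, and the diatonic chord built there is a minor seventh chord.
That chord is spelled Eb-Gb-Bb-Db.

Eb Gb Bb Db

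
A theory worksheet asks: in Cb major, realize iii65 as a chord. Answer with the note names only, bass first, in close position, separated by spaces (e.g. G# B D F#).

Gb Bb Db Eb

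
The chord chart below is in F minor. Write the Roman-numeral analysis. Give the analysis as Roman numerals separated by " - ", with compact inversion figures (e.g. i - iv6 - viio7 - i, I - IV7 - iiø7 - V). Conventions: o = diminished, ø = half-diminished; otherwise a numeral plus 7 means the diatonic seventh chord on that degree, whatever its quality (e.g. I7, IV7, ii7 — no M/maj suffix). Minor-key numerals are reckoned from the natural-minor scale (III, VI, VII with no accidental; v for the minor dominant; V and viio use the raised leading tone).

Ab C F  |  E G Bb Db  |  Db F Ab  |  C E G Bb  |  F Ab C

i6 - viio7 - VI - V7 - i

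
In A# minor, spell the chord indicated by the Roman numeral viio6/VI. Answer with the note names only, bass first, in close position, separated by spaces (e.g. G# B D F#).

G# B E#

viio6/VI is a secondary leading-tone chord. The target VI is F# in A# minor; the applied chord is rooted a semitone below, on E#.
Building a diminished triad on E# gives E#-G#-B.
With the 6 figure the chord is in first inversion; from the bass G# upward in close position it reads G#-B-E#.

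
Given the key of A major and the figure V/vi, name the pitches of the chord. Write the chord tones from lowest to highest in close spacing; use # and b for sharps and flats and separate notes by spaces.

V/vi is a secondary dominant — the dominant triad of vi. vi in A major is F#, so the applied chord's root is C#, a perfect fifth above.
Building a major triad on C# gives C#-E#-G#.

C# E# G#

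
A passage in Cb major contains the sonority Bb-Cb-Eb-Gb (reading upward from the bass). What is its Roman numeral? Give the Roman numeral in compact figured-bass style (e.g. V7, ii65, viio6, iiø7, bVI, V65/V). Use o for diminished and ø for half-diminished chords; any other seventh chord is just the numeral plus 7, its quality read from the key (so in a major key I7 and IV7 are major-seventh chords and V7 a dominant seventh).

I42

Stacked in thirds the chord is Cb-Eb-Gb-Bb: a major seventh chord on Cb.
In Cb major, Cb is the tonic; the diatonic major seventh chord there is I7.
With Bb in the bass the chord is in third inversion, so the figured bass is 42.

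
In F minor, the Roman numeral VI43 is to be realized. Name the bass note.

Ab

VI in F minor has root Db; the chord is Db-F-Ab-C.
The figure 43 means second inversion — the fifth is in the bass.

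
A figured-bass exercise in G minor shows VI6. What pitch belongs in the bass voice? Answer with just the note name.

VI in G minor has root Eb; the chord is Eb-G-Bb.
The figure 6 means first inversion — the third is in the bass.

G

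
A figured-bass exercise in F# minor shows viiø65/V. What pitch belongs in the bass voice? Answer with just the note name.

D#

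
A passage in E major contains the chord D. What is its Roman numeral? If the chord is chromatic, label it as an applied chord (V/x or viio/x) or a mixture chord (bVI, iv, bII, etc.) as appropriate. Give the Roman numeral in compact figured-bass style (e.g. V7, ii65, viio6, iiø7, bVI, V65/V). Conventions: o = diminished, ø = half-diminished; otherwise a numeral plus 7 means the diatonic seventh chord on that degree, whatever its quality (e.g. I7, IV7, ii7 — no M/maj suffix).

Stacked in thirds the chord is D-F#-A: a major triad on D.
D is the lowered seventh degree of E major (diatonic 7 would be D#). This is a major triad on the lowered seventh degree (the subtonic), borrowed from the parallel minor.

bVII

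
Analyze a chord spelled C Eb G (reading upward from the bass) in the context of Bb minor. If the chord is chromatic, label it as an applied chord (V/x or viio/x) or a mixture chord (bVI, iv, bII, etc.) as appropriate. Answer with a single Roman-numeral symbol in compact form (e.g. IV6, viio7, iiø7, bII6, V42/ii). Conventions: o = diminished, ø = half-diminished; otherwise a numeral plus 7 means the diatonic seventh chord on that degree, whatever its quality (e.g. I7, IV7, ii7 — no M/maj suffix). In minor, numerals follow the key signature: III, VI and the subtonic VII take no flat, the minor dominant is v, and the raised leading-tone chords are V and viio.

ii

The pitches C-Eb-G form a minor triad rooted on C.
C is the second degree of Bb minor. This is the minor supertonic, borrowed from the parallel major (the Dorian ii).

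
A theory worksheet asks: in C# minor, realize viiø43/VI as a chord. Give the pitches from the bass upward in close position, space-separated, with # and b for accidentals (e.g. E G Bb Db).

D F# G# B

viiø43/VI is a secondary leading-tone chord. The target VI is A in C# minor; the applied chord is rooted a semitone below, on G#.
Building a half-diminished seventh chord on G# gives G#-B-D-F#.
With the 43 figure the chord is in second inversion; from the bass D upward in close position it reads D-F#-G#-B.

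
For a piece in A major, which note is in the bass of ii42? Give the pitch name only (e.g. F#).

ii in A major has root B; the chord is B-D-F#-A.
The figure 42 means third inversion — the seventh is in the bass.

A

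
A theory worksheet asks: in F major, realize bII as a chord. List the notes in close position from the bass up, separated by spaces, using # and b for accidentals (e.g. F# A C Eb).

Scale degree 2 in F major is G; lowering it a half step gives Gb. bII is the Neapolitan chord — a major triad on the lowered second degree.
So the chord is Gb-Bb-Db, a major triad.

Gb Bb Db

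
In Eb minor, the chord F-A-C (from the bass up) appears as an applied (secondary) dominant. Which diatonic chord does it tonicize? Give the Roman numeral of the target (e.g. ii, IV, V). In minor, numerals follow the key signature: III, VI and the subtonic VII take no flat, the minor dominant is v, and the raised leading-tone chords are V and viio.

The chord is a major triad on F.
A dominant resolves down a perfect fifth: F → Bb. In Eb minor, Bb is scale degree 5, i.e. V.

V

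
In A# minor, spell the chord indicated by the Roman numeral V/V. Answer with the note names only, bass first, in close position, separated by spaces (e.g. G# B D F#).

B# D## F##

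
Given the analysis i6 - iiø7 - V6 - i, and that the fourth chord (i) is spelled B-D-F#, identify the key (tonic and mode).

B minor

The chord Bm is a minor triad rooted on B; its label is i.
If B is scale degree 1 and the mode makes that degree carry a minor triad, the tonic is B and the mode is minor.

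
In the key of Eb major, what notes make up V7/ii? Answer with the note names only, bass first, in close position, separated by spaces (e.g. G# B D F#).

V7/ii is a secondary dominant — the dominant seventh of ii. ii in Eb major is F, so the applied chord's root is C, a perfect fifth above.
Building a dominant seventh chord on C gives C-E-G-Bb.

C E G Bb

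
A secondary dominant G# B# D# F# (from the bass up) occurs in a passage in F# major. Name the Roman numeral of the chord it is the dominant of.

V

The chord is a dominant seventh chord on G#.
A dominant resolves down a perfect fifth: G# → C#. In F# major, C# is scale degree 5, i.e. V.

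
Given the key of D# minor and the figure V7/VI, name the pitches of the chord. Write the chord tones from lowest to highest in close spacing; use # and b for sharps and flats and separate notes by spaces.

F# A# C# E

V7/VI is a secondary dominant — the dominant seventh of VI. VI in D# minor is B, so the applied chord's root is F#, a perfect fifth above.
Building a dominant seventh chord on F# gives F#-A#-C#-E.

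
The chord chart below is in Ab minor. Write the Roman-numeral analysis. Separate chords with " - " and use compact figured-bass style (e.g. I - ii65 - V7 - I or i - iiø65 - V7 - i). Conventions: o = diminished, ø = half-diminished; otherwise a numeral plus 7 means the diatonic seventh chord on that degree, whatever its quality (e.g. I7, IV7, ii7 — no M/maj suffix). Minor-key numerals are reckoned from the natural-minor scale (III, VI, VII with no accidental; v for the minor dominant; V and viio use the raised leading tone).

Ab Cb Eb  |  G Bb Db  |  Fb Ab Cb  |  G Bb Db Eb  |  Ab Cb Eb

i - viio - VI - V65 - i

Ab-Cb-Eb: minor triad on Ab = scale degree 1 → i.
G-Bb-Db has root G, degree 7 in Ab minor, so viio.
Fb-Ab-Cb has root Fb, degree 6 in Ab minor, so VI.
G-Bb-Db-Eb has root Eb, degree 5 in Ab minor, so V65.
Ab-Cb-Eb: minor triad on Ab = scale degree 1 → i.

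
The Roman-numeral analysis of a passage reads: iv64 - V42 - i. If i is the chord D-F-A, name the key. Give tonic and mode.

The chord Dm is a minor triad rooted on D; its label is i.
If D is scale degree 1 and the mode makes that degree carry a minor triad, the tonic is D and the mode is minor.

D minor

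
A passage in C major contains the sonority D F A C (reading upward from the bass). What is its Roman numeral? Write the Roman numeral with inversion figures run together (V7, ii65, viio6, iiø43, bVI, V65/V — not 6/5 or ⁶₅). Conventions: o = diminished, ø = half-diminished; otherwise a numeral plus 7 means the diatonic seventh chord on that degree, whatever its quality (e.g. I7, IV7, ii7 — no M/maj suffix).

ii7

The pitches D-F-A-C form a minor seventh chord rooted on D.
D is scale degree 2 in C major, and a minor seventh chord on that degree is written ii7.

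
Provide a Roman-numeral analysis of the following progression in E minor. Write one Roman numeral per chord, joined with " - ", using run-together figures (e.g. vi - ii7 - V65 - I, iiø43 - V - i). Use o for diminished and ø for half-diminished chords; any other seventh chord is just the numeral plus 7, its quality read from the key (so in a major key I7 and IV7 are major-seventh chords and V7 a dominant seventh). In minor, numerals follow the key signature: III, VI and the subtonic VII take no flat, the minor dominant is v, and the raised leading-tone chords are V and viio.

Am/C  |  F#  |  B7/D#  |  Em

iv6 - V/V - V65 - i

Am/C has root A, degree 4 in E minor, so iv6.
F#: a major triad on F#, the applied dominant of V → V/V.
B7/D#: root B is the dominant; dominant seventh chord there is V65.
Em has root E, degree 1 in E minor, so i.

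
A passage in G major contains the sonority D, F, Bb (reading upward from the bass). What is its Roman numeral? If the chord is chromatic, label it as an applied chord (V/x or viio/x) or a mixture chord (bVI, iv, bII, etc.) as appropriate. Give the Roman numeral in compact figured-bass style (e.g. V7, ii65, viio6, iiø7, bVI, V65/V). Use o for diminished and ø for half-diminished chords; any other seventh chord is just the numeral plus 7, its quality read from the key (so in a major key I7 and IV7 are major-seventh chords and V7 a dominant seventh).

Stacked in thirds the chord is Bb-D-F: a major triad on Bb.
Bb is the lowered third degree of G major (diatonic 3 would be B). This is a major triad on the lowered third degree, borrowed from the parallel minor.
With D in the bass the chord is in first inversion, so the figured bass is 6.

bIII6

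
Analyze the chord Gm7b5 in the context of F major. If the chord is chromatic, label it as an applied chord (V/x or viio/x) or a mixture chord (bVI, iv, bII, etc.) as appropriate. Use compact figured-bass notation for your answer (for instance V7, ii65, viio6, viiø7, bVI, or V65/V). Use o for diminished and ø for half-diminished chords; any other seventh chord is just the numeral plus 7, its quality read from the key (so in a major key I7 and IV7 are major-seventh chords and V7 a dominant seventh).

iiø7

Stacked in thirds the chord is G-Bb-Db-F: a half-diminished seventh chord on G.
G is the second degree of F major. This is the half-diminished supertonic seventh, borrowed from the parallel minor.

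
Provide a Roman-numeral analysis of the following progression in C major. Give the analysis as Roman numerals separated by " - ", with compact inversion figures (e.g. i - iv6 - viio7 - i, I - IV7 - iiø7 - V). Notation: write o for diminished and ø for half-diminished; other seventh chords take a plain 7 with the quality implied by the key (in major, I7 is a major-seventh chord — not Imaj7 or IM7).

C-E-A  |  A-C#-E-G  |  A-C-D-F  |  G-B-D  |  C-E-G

C-E-A: minor triad on A = scale degree 6 → vi6.
A-C#-E-G: a dominant seventh chord on A, the applied dominant of ii → V7/ii.
A-C-D-F: root D is the supertonic; minor seventh chord there is ii43.
G-B-D has root G, degree 5 in C major, so V.
C-E-G: major triad on C = scale degree 1 → I.

vi6 - V7/ii - ii43 - V - I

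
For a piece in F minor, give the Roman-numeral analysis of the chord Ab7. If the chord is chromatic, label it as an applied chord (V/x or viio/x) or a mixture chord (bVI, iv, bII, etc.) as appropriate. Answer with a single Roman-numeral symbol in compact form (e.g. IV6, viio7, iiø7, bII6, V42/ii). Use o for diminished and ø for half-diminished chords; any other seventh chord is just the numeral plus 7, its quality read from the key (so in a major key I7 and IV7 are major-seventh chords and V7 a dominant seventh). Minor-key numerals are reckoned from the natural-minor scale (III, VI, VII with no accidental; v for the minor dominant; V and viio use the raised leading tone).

V7/VI

The pitches Ab-C-Eb-Gb form a dominant seventh chord rooted on Ab.
Ab is not a diatonic chord root with this quality in F minor, but it lies a perfect fifth above Db (VI), so the chord functions as an applied dominant of VI.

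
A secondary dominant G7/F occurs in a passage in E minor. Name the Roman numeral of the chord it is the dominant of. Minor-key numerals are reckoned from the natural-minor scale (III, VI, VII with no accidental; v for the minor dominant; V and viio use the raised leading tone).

VI

The chord is a dominant seventh chord on G.
A dominant resolves down a perfect fifth: G → C. In E minor, C is scale degree 6, i.e. VI.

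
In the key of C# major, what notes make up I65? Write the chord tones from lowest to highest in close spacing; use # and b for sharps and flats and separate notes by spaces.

E# G# B# C#

The numeral's case and figure indicate a major seventh chord. In C# major its root, the tonic, is C#.
That chord is spelled C#-E#-G#-B#.
The figured bass 65 indicates first inversion, placing the third (E#) in the bass: E#-G#-B#-C#.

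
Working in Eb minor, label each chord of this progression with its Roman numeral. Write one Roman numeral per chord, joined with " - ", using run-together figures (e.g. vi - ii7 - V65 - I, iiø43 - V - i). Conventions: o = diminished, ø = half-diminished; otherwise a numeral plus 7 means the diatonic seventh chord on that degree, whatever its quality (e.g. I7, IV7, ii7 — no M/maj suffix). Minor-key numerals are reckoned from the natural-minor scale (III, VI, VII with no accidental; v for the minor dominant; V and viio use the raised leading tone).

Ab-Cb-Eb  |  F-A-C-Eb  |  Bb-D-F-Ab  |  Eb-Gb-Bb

iv - V7/V - V7 - i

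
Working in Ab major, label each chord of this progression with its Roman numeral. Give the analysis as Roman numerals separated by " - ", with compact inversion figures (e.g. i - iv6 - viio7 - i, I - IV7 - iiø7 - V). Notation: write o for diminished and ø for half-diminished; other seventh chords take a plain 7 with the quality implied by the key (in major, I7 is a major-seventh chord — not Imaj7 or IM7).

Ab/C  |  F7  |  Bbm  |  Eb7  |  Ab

Ab/C: major triad on Ab = scale degree 1 → I6.
F7: a dominant seventh chord on F, the applied dominant of ii → V7/ii.
Bbm: root Bb is the supertonic; minor triad there is ii.
Eb7: dominant seventh chord on Eb = scale degree 5 → V7.
Ab: major triad on Ab = scale degree 1 → I.

I6 - V7/ii - ii - V7 - I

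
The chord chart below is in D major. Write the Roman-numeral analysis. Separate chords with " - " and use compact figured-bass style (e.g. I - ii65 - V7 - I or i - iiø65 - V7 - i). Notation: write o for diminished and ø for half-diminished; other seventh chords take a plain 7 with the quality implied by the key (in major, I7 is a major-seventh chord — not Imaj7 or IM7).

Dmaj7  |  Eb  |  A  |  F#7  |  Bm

Dmaj7 has root D, degree 1 in D major, so I7.
Eb: Eb with this quality isn't in the key; a major triad on b2 is the Neapolitan chord, bII.
A: root A is the dominant; major triad there is V.
F#7: chromatic; F# is V of vi, so V7/vi.
Bm: minor triad on B = scale degree 6 → vi.

I7 - bII - V - V7/vi - vi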